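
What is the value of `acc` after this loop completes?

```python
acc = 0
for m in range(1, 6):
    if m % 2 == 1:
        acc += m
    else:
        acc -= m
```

Add odd, subtract even
`acc` takes the values: 0 → 1 → -1 → 2 → -2 → 3

Answer: 3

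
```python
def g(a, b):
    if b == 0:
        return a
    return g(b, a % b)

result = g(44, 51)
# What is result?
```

g(44, 51) -> g(51, 44) -> g(44, 7) -> g(7, 2) -> g(2, 1) -> g(1, 0) -> 1

Answer: 1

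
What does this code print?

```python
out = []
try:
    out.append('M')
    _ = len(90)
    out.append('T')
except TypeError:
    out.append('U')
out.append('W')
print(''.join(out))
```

Execution trace: 'M' (try body) → 'U' (except TypeError) → 'W' (after the try/except). Output: MUW

Answer: MUW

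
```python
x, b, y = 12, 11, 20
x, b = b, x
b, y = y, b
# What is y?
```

Trace:
`x, b, y = 12, 11, 20` → x = 12; b = 11; y = 20
`x, b = b, x` → x = 11; b = 12
`b, y = y, b` → b = 20; y = 12
So y = 12

Answer: 12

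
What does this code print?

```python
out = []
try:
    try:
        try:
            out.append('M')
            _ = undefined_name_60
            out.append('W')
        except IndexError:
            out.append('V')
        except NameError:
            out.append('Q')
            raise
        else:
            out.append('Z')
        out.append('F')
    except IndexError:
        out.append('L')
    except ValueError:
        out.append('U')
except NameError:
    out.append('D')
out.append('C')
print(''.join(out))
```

Execution trace: 'M' (inner try body) → 'Q' (inner except NameError) → 'D' (outer except NameError) → 'C' (after the try/except). Output: MQDC

Answer: MQDC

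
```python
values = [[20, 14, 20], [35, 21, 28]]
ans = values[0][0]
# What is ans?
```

Trace:
`values = [[20, 14, 20], [35, 21, 28]]` → values = [[20, 14, 20], [35, 21, 28]]
`ans = values[0][0]` → ans = 20
So ans = 20

Answer: 20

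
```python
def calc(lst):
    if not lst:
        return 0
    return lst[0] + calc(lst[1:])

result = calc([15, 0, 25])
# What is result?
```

15 + 0 + 25 + 0 = 40

Answer: 40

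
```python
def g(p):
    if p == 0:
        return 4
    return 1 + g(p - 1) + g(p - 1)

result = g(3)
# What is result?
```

g(p) = 1 + 2·g(p-1), g(0)=4. Closed form: (4+1)·2^3 - 1 = 39.

Answer: 39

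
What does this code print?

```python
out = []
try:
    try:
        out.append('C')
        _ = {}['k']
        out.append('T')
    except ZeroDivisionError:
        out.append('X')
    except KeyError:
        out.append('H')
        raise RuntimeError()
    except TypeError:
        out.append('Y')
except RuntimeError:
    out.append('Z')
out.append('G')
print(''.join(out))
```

Execution trace: 'C' (inner try body) → 'H' (inner except KeyError) → 'Z' (outer except RuntimeError) → 'G' (after the try/except). Output: CHZG

Answer: CHZG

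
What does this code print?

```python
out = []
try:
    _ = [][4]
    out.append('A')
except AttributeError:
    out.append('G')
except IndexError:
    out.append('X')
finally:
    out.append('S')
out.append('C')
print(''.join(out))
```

Execution trace: 'X' (except IndexError) → 'S' (finally) → 'C' (after the try/except). Output: XSC

Answer: XSC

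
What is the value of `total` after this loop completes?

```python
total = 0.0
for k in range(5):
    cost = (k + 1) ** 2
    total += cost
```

Sum of squared losses 1² + 2² + ... + 5²
`total` takes the values: 0.0 → 1.0 → 5.0 → 14.0 → 30.0 → 55.0

Answer: 55.0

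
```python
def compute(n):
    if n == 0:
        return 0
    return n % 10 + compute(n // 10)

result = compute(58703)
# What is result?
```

Sum of digits of 58703: 3 + 0 + 7 + 8 + 5 = 23

Answer: 23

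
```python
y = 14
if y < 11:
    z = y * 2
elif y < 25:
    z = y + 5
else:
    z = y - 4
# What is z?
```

Trace:
`y = 14` → y = 14
`if y < 11: ...` → y < 11 is False, y < 25 is True → z = 19
So z = 19

Answer: 19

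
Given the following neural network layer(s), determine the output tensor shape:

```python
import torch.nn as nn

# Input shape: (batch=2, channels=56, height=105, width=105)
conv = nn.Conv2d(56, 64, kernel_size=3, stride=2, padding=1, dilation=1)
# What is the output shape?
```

Input: (2, 56, 105, 105) -> Output: (2, 64, 53, 53)

Answer: (2, 64, 53, 53)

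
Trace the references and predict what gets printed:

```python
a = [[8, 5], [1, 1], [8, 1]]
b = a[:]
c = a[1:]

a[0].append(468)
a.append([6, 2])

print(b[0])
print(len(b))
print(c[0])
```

Key concept: slice with nested mutation.
Step by step:
`a = [[8, 5], [1, 1], [8, 1]]` → a = [[8, 5], [1, 1], [8, 1]]
`b = a[:]` → b = [[8, 5], [1, 1], [8, 1]]
`c = a[1:]` → c = [[1, 1], [8, 1]]
`a[0].append(468)` → a = [[8, 5, 468], [1, 1], [8, 1]]; b = [[8, 5, 468], [1, 1], [8, 1]]
`a.append([6, 2])` → a = [[8, 5, 468], [1, 1], [8, 1], [6, 2]]
`print(b[0])` → prints [8, 5, 468]
`print(len(b))` → prints 3
`print(c[0])` → prints [1, 1]

Answer:
[8, 5, 468]
3
[1, 1]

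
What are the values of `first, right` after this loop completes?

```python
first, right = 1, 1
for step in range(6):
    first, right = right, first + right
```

Fibonacci: after 6 iterations
`first, right` takes the values: (1, 1) → (1, 2) → (2, 3) → (3, 5) → (5, 8) → (8, 13) → (13, 21)

Answer: 13, 21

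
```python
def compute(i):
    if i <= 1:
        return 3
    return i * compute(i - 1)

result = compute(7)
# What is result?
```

compute(7) = 7 * 6 * 5 * 4 * 3 * 2 * 3 = 15120

Answer: 15120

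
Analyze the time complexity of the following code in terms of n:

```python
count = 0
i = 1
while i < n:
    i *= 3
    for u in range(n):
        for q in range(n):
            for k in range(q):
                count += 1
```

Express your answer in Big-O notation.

Each loop level contributes: log n × n × n × n. Multiplying the contributions gives O(n^3 log n).

Answer: O(n^3 log n)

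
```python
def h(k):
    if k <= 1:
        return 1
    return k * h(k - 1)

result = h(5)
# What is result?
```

h(5) = 5 * 4 * 3 * 2 * 1 = 120

Answer: 120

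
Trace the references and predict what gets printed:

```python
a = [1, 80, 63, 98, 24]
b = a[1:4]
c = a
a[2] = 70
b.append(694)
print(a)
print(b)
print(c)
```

Key concept: slice vs alias.
Step by step:
`a = [1, 80, 63, 98, 24]` → a = [1, 80, 63, 98, 24]
`b = a[1:4]` → b = [80, 63, 98]
`c = a` → c = [1, 80, 63, 98, 24] (same object as a)
`a[2] = 70` → a = [1, 80, 70, 98, 24] (same object as c); c = [1, 80, 70, 98, 24] (same object as a)
`b.append(694)` → b = [80, 63, 98, 694]
`print(a)` → prints [1, 80, 70, 98, 24]
`print(b)` → prints [80, 63, 98, 694]
`print(c)` → prints [1, 80, 70, 98, 24]

Answer:
[1, 80, 70, 98, 24]
[80, 63, 98, 694]
[1, 80, 70, 98, 24]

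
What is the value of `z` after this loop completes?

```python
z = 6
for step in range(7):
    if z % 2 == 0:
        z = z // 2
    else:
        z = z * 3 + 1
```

Collatz-style transformation from 6
`z` takes the values: 6 → 3 → 10 → 5 → 16 → 8 → 4 → 2

Answer: 2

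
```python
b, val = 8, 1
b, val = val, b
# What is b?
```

Trace:
`b, val = 8, 1` → b = 8; val = 1
`b, val = val, b` → b = 1; val = 8
So b = 1

Answer: 1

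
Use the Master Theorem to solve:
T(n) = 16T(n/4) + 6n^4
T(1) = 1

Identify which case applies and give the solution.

a=16, b=4, f(n)=6n^4. log_4(16) = 2. Since c=4 > 2 and the regularity condition holds (16(n/4)^4 = (16/4^4)n^4 with 16/4^4 < 1), Case 3 applies: T(n) = Θ(f(n)) = O(n^4).

Answer: O(n^4) - Case 3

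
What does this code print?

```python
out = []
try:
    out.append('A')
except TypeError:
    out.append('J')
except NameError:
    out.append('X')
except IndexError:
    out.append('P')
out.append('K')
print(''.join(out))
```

Execution trace: 'A' (try body, no exception) → 'K' (after the try/except). Output: AK

Answer: AK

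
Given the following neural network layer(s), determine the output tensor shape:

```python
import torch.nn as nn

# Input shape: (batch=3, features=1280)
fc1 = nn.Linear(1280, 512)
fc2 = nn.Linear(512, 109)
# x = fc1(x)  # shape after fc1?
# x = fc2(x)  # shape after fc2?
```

Input: (3, 1280) -> after fc1: (3, 512) -> Output: (3, 109)

Answer: (3, 109)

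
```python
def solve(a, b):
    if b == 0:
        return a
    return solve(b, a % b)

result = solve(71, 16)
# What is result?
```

solve(71, 16) -> solve(16, 7) -> solve(7, 2) -> solve(2, 1) -> solve(1, 0) -> 1

Answer: 1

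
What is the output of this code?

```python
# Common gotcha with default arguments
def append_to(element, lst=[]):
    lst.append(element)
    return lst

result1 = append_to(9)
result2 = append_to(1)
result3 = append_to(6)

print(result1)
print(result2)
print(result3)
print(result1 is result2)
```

Key concept: mutable default argument gotcha.
Step by step:
`result1 = append_to(9)` → result1 = [9]
`result2 = append_to(1)` → result1 = [9, 1] (same object as result2); result2 = [9, 1] (same object as result1)
`result3 = append_to(6)` → result1 = [9, 1, 6] (same object as result2, result3); result2 = [9, 1, 6] (same object as result1, result3); result3 = [9, 1, 6] (same object as result1, result2)
`print(result1)` → prints [9, 1, 6]
`print(result2)` → prints [9, 1, 6]
`print(result3)` → prints [9, 1, 6]
`print(result1 is result2)` → prints True

Answer:
[9, 1, 6]
[9, 1, 6]
[9, 1, 6]
True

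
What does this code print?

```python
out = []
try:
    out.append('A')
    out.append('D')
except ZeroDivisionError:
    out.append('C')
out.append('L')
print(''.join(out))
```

Execution trace: 'A' (try body) → 'D' (try body, no exception) → 'L' (after the try/except). Output: ADL

Answer: ADL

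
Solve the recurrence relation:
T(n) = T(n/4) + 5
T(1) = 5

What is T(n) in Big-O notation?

Each step divides n by 4 and adds 5. After log_4(n) steps we reach T(1)=5. So T(n) = 5·log_4(n) + 5 = O(log n).

Answer: O(log n)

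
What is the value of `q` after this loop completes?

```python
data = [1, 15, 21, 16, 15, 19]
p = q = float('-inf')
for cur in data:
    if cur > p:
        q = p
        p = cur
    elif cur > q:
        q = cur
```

Second largest (with repeats) in [1, 15, 21, 16, 15, 19]
`q` takes the values: -inf → 1 → 15 → 16 → 19

Answer: 19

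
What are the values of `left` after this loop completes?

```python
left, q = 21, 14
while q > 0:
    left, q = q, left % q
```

GCD of 21 and 14
`left` takes the values: 21 → 14 → 7

Answer: 7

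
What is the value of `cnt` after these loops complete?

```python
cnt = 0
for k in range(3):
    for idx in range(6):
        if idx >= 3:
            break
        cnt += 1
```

Inner breaks at 3, outer runs 3 times
`cnt` takes the values: 0 → 1 → 2 → 3 → 4 → 5 → 6 → 7 → 8 → 9

Answer: 9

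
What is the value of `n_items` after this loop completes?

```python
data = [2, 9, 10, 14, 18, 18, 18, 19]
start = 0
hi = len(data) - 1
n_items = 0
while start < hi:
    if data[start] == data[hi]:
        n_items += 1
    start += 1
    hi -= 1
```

Count matching pairs from ends
`n_items` takes the values: 0

Answer: 0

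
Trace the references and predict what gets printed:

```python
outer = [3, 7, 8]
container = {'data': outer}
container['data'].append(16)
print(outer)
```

Key concept: dict holds reference to list.
Step by step:
`outer = [3, 7, 8]` → outer = [3, 7, 8]
`container = {'data': outer}` → container = {'data': [3, 7, 8]}
`container['data'].append(16)` → outer = [3, 7, 8, 16]; container = {'data': [3, 7, 8, 16]}
`print(outer)` → prints [3, 7, 8, 16]

Answer: [3, 7, 8, 16]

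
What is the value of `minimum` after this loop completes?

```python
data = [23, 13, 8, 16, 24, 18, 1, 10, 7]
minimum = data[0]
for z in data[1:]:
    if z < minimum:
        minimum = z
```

Minimum of [23, 13, 8, 16, 24, 18, 1, 10, 7]
`minimum` takes the values: 23 → 13 → 8 → 1

Answer: 1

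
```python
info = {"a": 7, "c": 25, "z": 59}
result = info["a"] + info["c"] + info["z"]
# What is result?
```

Trace:
`info = {"a": 7, "c": 25, "z": 59}` → info = {'a': 7, 'c': 25, 'z': 59}
`result = info["a"] + info["c"] + info["z"]` → result = 91
So result = 91

Answer: 91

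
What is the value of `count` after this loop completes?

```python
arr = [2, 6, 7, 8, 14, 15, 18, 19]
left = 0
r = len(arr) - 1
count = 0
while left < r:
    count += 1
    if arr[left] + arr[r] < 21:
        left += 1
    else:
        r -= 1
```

Steps to find pair summing to 21
`count` takes the values: 0 → 1 → 2 → 3 → 4 → 5 → 6 → 7

Answer: 7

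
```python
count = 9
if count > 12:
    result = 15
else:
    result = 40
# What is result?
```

Trace:
`count = 9` → count = 9
`if count > 12: ...` → count > 12 is False, take else branch → result = 40
So result = 40

Answer: 40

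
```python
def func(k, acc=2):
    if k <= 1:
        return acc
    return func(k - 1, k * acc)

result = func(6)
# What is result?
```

Accumulator trace (n, acc): (6, 2) -> (5, 12) -> (4, 60) -> (3, 240) -> (2, 720) -> (1, 1440) -> return 1440

Answer: 1440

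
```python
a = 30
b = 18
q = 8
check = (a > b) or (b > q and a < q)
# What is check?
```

Trace:
`a = 30` → a = 30
`b = 18` → b = 18
`q = 8` → q = 8
`check = (a > b) or (b > q and a < q)` → check = True
So check = True

Answer: True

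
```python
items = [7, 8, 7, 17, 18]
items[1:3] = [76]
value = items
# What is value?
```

Trace:
`items = [7, 8, 7, 17, 18]` → items = [7, 8, 7, 17, 18]
`items[1:3] = [76]` → items = [7, 76, 17, 18]
`value = items` → value = [7, 76, 17, 18]
So value = [7, 76, 17, 18]

Answer: [7, 76, 17, 18]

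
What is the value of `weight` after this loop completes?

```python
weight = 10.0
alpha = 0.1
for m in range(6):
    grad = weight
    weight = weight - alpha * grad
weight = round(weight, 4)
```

Gradient descent: w = 10.0 * (1 - 0.1)^6
`weight` takes the values: 10.0 → 9.0 → 8.1 → 7.29 → 6.561 → 5.9049 → 5.31441 → 5.3144

Answer: 5.3144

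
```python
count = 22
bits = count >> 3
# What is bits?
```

Trace:
`count = 22` → count = 22
`bits = count >> 3` → bits = 2
So bits = 2

Answer: 2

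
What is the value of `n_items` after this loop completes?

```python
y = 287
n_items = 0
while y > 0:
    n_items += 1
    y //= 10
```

Count digits by repeated division by 10
`n_items` takes the values: 0 → 1 → 2 → 3

Answer: 3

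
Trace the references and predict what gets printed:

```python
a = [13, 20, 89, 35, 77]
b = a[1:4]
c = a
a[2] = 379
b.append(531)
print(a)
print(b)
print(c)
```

Key concept: slice vs alias.
Step by step:
`a = [13, 20, 89, 35, 77]` → a = [13, 20, 89, 35, 77]
`b = a[1:4]` → b = [20, 89, 35]
`c = a` → c = [13, 20, 89, 35, 77] (same object as a)
`a[2] = 379` → a = [13, 20, 379, 35, 77] (same object as c); c = [13, 20, 379, 35, 77] (same object as a)
`b.append(531)` → b = [20, 89, 35, 531]
`print(a)` → prints [13, 20, 379, 35, 77]
`print(b)` → prints [20, 89, 35, 531]
`print(c)` → prints [13, 20, 379, 35, 77]

Answer:
[13, 20, 379, 35, 77]
[20, 89, 35, 531]
[13, 20, 379, 35, 77]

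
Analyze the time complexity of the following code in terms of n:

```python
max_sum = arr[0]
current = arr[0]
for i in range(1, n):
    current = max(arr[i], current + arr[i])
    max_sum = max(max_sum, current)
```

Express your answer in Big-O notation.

This is Kadane's algorithm for maximum subarray. Time complexity: O(n).

Answer: O(n)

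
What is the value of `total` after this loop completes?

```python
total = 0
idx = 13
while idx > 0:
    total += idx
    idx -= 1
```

Sum 13 down to 1
`total` takes the values: 0 → 13 → 25 → 36 → 46 → 55 → 63 → 70 → 76 → 81 → 85 → 88 → 90 → 91

Answer: 91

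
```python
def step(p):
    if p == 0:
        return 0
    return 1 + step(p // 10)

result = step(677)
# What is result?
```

Count of digits of 677: 3

Answer: 3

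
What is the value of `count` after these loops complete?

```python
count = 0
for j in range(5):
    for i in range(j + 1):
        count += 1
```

Triangle: 1 + 2 + ... + 5
`count` takes the values: 0 → 1 → 2 → 3 → 4 → 5 → 6 → 7 → 8 → 9 → 10 → 11 → 12 → 13 → 14 → 15

Answer: 15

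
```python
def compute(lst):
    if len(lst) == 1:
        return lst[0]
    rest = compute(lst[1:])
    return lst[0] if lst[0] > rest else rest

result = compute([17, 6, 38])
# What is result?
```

Recursive max over [17, 6, 38] = 38

Answer: 38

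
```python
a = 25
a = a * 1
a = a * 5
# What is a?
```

Trace:
`a = 25` → a = 25
`a = a * 1` → a = 25
`a = a * 5` → a = 125
So a = 125

Answer: 125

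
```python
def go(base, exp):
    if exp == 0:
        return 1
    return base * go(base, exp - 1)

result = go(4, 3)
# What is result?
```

go(4, 3) = 4 * 4 * 4 = 64

Answer: 64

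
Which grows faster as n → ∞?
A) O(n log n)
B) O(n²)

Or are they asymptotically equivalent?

O(n log n) vs O(n²): Higher order terms dominate.

Answer: B) O(n²) grows faster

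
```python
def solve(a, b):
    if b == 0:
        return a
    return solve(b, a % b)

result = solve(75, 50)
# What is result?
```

solve(75, 50) -> solve(50, 25) -> solve(25, 0) -> 25

Answer: 25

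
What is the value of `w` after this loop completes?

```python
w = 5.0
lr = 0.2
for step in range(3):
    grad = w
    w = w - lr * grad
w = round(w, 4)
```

Gradient descent: w = 5.0 * (1 - 0.2)^3
`w` takes the values: 5.0 → 4.0 → 3.2 → 2.56

Answer: 2.56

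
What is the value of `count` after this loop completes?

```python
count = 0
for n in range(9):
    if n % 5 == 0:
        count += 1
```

Count numbers divisible by 5 in range(9)
`count` takes the values: 0 → 1 → 2

Answer: 2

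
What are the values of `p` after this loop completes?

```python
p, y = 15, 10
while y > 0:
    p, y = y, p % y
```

GCD of 15 and 10
`p` takes the values: 15 → 10 → 5

Answer: 5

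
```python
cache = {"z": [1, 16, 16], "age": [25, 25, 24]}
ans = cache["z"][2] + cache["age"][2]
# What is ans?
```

Trace:
`cache = {"z": [1, 16, 16], "age": [25, 25, 24]}` → cache = {'z': [1, 16, 16], 'age': [25, 25, 24]}
`ans = cache["z"][2] + cache["age"][2]` → ans = 40
So ans = 40

Answer: 40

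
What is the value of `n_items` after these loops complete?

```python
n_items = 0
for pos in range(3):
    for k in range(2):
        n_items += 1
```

3 * 2 = 6
`n_items` takes the values: 0 → 1 → 2 → 3 → 4 → 5 → 6

Answer: 6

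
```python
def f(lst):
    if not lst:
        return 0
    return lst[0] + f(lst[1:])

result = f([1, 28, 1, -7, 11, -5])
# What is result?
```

1 + 28 + 1 + (-7) + 11 + (-5) + 0 = 29

Answer: 29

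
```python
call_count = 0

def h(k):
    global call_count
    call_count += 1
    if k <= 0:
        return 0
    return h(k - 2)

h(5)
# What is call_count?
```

Linear recursion stepping by 2: 4 calls from k=5 down to ≤0.

Answer: 4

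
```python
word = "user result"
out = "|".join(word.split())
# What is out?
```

Trace:
`word = "user result"` → word = 'user result'
`out = "|".join(word.split())` → out = 'user|result'
So out = 'user|result'

Answer: 'user|result'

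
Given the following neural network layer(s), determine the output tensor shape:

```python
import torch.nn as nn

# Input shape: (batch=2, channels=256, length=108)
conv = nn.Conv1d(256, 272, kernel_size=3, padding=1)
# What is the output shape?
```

Input: (2, 256, 108) -> Output: (2, 272, 108)

Answer: (2, 272, 108)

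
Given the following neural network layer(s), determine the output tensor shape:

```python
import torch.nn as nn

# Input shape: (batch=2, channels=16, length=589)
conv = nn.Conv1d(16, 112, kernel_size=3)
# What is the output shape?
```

Input: (2, 16, 589) -> Output: (2, 112, 587)

Answer: (2, 112, 587)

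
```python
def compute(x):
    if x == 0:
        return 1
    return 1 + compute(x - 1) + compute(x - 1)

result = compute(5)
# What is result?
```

compute(x) = 1 + 2·compute(x-1), compute(0)=1. Closed form: (1+1)·2^5 - 1 = 63.

Answer: 63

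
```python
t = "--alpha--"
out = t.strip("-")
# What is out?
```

Trace:
`t = "--alpha--"` → t = '--alpha--'
`out = t.strip("-")` → out = 'alpha'
So out = 'alpha'

Answer: 'alpha'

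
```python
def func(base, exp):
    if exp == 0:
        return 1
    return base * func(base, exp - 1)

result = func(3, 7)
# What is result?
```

func(3, 7) = 3 * 3 * 3 * 3 * 3 * 3 * 3 = 2187

Answer: 2187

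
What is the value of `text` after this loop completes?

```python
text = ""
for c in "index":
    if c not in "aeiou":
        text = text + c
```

Remove vowels from 'index'
`text` takes the values: "" → "n" → "nd" → "ndx"

Answer: "ndx"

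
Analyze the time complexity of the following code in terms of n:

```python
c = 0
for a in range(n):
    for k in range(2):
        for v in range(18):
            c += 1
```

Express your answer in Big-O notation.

Each loop level contributes: n × 1 × 1. Multiplying the contributions gives O(n).

Answer: O(n)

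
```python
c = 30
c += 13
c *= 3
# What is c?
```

Trace:
`c = 30` → c = 30
`c += 13` → c = 43
`c *= 3` → c = 129
So c = 129

Answer: 129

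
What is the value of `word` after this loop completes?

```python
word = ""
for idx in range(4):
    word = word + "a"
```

Repeat 'a' 4 times
`word` takes the values: "" → "a" → "aa" → "aaa" → "aaaa"

Answer: "aaaa"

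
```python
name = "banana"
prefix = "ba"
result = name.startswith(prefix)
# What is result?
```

Trace:
`name = "banana"` → name = 'banana'
`prefix = "ba"` → prefix = 'ba'
`result = name.startswith(prefix)` → result = True
So result = True

Answer: True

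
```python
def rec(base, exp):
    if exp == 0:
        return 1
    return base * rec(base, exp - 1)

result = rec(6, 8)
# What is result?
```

rec(6, 8) = 6 * 6 * 6 * 6 * 6 * 6 * 6 * 6 = 1679616

Answer: 1679616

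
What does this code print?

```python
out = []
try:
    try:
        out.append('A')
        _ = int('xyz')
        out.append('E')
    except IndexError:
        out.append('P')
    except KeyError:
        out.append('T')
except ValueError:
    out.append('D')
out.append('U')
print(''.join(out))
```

Execution trace: 'A' (try body) → 'D' (outer except ValueError) → 'U' (after the try/except). Output: ADU

Answer: ADU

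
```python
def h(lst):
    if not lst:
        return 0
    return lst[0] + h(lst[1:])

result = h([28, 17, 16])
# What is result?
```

28 + 17 + 16 + 0 = 61

Answer: 61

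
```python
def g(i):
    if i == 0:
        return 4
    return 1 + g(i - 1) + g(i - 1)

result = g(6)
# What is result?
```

g(i) = 1 + 2·g(i-1), g(0)=4. Closed form: (4+1)·2^6 - 1 = 319.

Answer: 319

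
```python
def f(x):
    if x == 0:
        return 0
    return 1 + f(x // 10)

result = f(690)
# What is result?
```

Count of digits of 690: 3

Answer: 3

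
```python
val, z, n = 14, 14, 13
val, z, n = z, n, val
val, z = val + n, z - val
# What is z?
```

Trace:
`val, z, n = 14, 14, 13` → val = 14; z = 14; n = 13
`val, z, n = z, n, val` → val = 14; z = 13; n = 14
`val, z = val + n, z - val` → val = 28; z = -1
So z = -1

Answer: -1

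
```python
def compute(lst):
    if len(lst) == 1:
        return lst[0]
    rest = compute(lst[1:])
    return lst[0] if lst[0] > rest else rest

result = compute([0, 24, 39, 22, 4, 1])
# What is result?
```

Recursive max over [0, 24, 39, 22, 4, 1] = 39

Answer: 39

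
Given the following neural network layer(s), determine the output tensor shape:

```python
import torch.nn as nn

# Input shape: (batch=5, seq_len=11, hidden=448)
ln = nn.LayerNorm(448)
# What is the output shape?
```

Input: (5, 11, 448) -> Output: (5, 11, 448)

Answer: (5, 11, 448)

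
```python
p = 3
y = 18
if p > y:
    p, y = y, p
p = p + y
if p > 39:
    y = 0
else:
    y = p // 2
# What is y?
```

Trace:
`p = 3` → p = 3
`y = 18` → y = 18
`if p > y: ...` → p > y is False → no variable changes
`p = p + y` → p = 21
`if p > 39: ...` → p > 39 is False, take else branch → y = 10
So y = 10

Answer: 10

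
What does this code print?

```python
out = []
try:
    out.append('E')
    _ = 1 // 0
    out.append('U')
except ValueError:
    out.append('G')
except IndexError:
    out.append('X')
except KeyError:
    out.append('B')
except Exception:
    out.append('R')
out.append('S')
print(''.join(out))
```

Execution trace: 'E' (try body) → 'R' (except Exception) → 'S' (after the try/except). Output: ERS

Answer: ERS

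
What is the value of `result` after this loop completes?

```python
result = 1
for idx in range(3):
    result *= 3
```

3^3 = 27
`result` takes the values: 1 → 3 → 9 → 27

Answer: 27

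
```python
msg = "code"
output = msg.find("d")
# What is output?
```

Trace:
`msg = "code"` → msg = 'code'
`output = msg.find("d")` → output = 2
So output = 2

Answer: 2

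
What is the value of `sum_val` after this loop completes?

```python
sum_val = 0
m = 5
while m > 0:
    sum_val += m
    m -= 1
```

Sum 5 down to 1
`sum_val` takes the values: 0 → 5 → 9 → 12 → 14 → 15

Answer: 15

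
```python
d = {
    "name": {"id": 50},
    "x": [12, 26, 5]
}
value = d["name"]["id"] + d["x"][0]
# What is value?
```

Trace:
`d = { ...` → d = {'name': {'id': 50}, 'x': [12, 26, 5]}
`value = d["name"]["id"] + d["x"][0]` → value = 62
So value = 62

Answer: 62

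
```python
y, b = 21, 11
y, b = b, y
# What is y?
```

Trace:
`y, b = 21, 11` → y = 21; b = 11
`y, b = b, y` → y = 11; b = 21
So y = 11

Answer: 11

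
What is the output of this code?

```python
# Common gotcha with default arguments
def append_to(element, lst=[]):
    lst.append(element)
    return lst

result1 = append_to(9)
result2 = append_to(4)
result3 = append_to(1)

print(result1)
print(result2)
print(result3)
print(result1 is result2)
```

Key concept: mutable default argument gotcha.
Step by step:
`result1 = append_to(9)` → result1 = [9]
`result2 = append_to(4)` → result1 = [9, 4] (same object as result2); result2 = [9, 4] (same object as result1)
`result3 = append_to(1)` → result1 = [9, 4, 1] (same object as result2, result3); result2 = [9, 4, 1] (same object as result1, result3); result3 = [9, 4, 1] (same object as result1, result2)
`print(result1)` → prints [9, 4, 1]
`print(result2)` → prints [9, 4, 1]
`print(result3)` → prints [9, 4, 1]
`print(result1 is result2)` → prints True

Answer:
[9, 4, 1]
[9, 4, 1]
[9, 4, 1]
True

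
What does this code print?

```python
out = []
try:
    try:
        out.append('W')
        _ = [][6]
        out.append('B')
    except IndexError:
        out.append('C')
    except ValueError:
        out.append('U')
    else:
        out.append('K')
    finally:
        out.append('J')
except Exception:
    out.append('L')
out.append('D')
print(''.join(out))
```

Execution trace: 'W' (inner try body) → 'C' (inner except IndexError) → 'J' (inner finally) → 'D' (after the try/except). Output: WCJD

Answer: WCJD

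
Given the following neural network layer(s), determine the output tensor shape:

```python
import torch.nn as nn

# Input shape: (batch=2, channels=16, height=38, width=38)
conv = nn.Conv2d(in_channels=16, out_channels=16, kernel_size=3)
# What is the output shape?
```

Input: (2, 16, 38, 38) -> Output: (2, 16, 36, 36)

Answer: (2, 16, 36, 36)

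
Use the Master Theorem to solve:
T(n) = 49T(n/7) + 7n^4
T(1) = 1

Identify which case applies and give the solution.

a=49, b=7, f(n)=7n^4. log_7(49) = 2. Since c=4 > 2 and the regularity condition holds (49(n/7)^4 = (49/7^4)n^4 with 49/7^4 < 1), Case 3 applies: T(n) = Θ(f(n)) = O(n^4).

Answer: O(n^4) - Case 3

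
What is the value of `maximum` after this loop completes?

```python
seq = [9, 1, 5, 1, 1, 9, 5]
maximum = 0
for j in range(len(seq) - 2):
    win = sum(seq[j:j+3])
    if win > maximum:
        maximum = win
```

Max sum of 3-element window in [9, 1, 5, 1, 1, 9, 5]
`maximum` takes the values: 0 → 15

Answer: 15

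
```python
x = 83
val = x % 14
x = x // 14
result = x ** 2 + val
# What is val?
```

Trace:
`x = 83` → x = 83
`val = x % 14` → val = 13
`x = x // 14` → x = 5
`result = x ** 2 + val` → result = 38
So val = 13

Answer: 13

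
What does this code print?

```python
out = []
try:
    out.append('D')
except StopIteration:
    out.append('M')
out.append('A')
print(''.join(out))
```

Execution trace: 'D' (try body, no exception) → 'A' (after the try/except). Output: DA

Answer: DA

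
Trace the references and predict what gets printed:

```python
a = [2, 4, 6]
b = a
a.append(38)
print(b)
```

Key concept: basic list aliasing.
Step by step:
`a = [2, 4, 6]` → a = [2, 4, 6]
`b = a` → b = [2, 4, 6] (same object as a)
`a.append(38)` → a = [2, 4, 6, 38] (same object as b); b = [2, 4, 6, 38] (same object as a)
`print(b)` → prints [2, 4, 6, 38]

Answer: [2, 4, 6, 38]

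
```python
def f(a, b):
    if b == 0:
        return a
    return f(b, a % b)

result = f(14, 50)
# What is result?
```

f(14, 50) -> f(50, 14) -> f(14, 8) -> f(8, 6) -> f(6, 2) -> f(2, 0) -> 2

Answer: 2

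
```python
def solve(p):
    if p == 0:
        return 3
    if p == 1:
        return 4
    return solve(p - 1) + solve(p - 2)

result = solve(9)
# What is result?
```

Build up from base cases: solve(0)=3, solve(1)=4, solve(2)=7, solve(3)=11, solve(4)=18, solve(5)=29, solve(6)=47, ..., solve(9)=199

Answer: 199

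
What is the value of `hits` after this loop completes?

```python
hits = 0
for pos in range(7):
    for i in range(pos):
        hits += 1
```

Triangle number: 0+1+2+...+6
`hits` takes the values: 0 → 1 → 2 → 3 → 4 → 5 → 6 → 7 → 8 → 9 → 10 → 11 → 12 → 13 → 14 → 15 → 16 → 17 → 18 → 19 → 20 → 21

Answer: 21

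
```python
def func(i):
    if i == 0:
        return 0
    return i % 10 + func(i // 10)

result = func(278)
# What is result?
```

Sum of digits of 278: 8 + 7 + 2 = 17

Answer: 17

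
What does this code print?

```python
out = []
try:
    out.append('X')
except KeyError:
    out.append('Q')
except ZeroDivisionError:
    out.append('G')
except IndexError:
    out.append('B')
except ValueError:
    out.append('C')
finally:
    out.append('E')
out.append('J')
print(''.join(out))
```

Execution trace: 'X' (try body, no exception) → 'E' (finally) → 'J' (after the try/except). Output: XEJ

Answer: XEJ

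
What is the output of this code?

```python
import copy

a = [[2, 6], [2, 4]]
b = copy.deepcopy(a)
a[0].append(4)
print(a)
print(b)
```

Key concept: deep copy is fully independent.
Step by step:
`a = [[2, 6], [2, 4]]` → a = [[2, 6], [2, 4]]
`b = copy.deepcopy(a)` → b = [[2, 6], [2, 4]]
`a[0].append(4)` → a = [[2, 6, 4], [2, 4]]
`print(a)` → prints [[2, 6, 4], [2, 4]]
`print(b)` → prints [[2, 6], [2, 4]]

Answer:
[[2, 6, 4], [2, 4]]
[[2, 6], [2, 4]]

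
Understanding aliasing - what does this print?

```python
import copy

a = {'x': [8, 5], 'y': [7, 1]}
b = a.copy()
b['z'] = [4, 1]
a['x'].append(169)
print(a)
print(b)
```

Key concept: shallow copy of dict with mutable values.
Step by step:
`a = {'x': [8, 5], 'y': [7, 1]}` → a = {'x': [8, 5], 'y': [7, 1]}
`b = a.copy()` → b = {'x': [8, 5], 'y': [7, 1]}
`b['z'] = [4, 1]` → b = {'x': [8, 5], 'y': [7, 1], 'z': [4, 1]}
`a['x'].append(169)` → a = {'x': [8, 5, 169], 'y': [7, 1]}; b = {'x': [8, 5, 169], 'y': [7, 1], 'z': [4, 1]}
`print(a)` → prints {'x': [8, 5, 169], 'y': [7, 1]}
`print(b)` → prints {'x': [8, 5, 169], 'y': [7, 1], 'z': [4, 1]}

Answer:
{'x': [8, 5, 169], 'y': [7, 1]}
{'x': [8, 5, 169], 'y': [7, 1], 'z': [4, 1]}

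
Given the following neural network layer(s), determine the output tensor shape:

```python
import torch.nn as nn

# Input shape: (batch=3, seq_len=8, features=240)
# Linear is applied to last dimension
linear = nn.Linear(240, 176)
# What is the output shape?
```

Input: (3, 8, 240) -> Output: (3, 8, 176)

Answer: (3, 8, 176)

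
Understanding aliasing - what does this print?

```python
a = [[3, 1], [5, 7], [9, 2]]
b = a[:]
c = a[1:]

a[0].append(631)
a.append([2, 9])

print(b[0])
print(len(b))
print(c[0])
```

Key concept: slice with nested mutation.
Step by step:
`a = [[3, 1], [5, 7], [9, 2]]` → a = [[3, 1], [5, 7], [9, 2]]
`b = a[:]` → b = [[3, 1], [5, 7], [9, 2]]
`c = a[1:]` → c = [[5, 7], [9, 2]]
`a[0].append(631)` → a = [[3, 1, 631], [5, 7], [9, 2]]; b = [[3, 1, 631], [5, 7], [9, 2]]
`a.append([2, 9])` → a = [[3, 1, 631], [5, 7], [9, 2], [2, 9]]
`print(b[0])` → prints [3, 1, 631]
`print(len(b))` → prints 3
`print(c[0])` → prints [5, 7]

Answer:
[3, 1, 631]
3
[5, 7]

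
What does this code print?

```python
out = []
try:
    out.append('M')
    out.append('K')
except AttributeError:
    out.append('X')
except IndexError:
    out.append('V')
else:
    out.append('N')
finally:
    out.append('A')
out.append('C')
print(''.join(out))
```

Execution trace: 'M' (try body) → 'K' (try body, no exception) → 'N' (else) → 'A' (finally) → 'C' (after the try/except). Output: MKNAC

Answer: MKNAC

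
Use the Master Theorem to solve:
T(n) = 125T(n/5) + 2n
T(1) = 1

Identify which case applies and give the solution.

a=125, b=5, f(n)=2n. log_5(125) = 3. Since c=1 < 3, Case 1 applies: T(n) = Θ(n^log_b(a)) = O(n^3).

Answer: O(n^3) - Case 1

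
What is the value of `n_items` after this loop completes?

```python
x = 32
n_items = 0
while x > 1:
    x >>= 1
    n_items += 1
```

Count right shifts until 1
`n_items` takes the values: 0 → 1 → 2 → 3 → 4 → 5

Answer: 5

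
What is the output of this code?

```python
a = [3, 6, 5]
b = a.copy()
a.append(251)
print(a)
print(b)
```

Key concept: list.copy() creates independent copy.
Step by step:
`a = [3, 6, 5]` → a = [3, 6, 5]
`b = a.copy()` → b = [3, 6, 5]
`a.append(251)` → a = [3, 6, 5, 251]
`print(a)` → prints [3, 6, 5, 251]
`print(b)` → prints [3, 6, 5]

Answer:
[3, 6, 5, 251]
[3, 6, 5]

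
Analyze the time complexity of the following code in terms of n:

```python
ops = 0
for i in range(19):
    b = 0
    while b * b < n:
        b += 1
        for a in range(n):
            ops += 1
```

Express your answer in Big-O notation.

Each loop level contributes: 1 × √n × n. Multiplying the contributions gives O(n√n).

Answer: O(n√n)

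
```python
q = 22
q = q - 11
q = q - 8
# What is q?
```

Trace:
`q = 22` → q = 22
`q = q - 11` → q = 11
`q = q - 8` → q = 3
So q = 3

Answer: 3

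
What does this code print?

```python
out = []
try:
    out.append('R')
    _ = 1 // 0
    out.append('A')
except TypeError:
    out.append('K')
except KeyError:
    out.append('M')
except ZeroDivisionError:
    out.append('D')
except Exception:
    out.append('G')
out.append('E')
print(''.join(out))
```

Execution trace: 'R' (try body) → 'D' (except ZeroDivisionError) → 'E' (after the try/except). Output: RDE

Answer: RDE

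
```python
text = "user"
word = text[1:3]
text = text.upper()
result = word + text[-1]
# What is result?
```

Trace:
`text = "user"` → text = 'user'
`word = text[1:3]` → word = 'se'
`text = text.upper()` → text = 'USER'
`result = word + text[-1]` → result = 'seR'
So result = 'seR'

Answer: 'seR'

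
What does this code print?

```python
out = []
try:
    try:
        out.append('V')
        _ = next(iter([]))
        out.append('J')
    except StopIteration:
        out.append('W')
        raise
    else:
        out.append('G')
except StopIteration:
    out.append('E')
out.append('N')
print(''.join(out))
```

Execution trace: 'V' (inner try body) → 'W' (inner except StopIteration) → 'E' (outer except StopIteration) → 'N' (after the try/except). Output: VWEN

Answer: VWEN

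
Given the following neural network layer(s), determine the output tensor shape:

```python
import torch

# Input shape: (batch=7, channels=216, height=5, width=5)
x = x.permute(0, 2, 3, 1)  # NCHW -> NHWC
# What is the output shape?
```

Input: (7, 216, 5, 5) -> Output: (7, 5, 5, 216)

Answer: (7, 5, 5, 216)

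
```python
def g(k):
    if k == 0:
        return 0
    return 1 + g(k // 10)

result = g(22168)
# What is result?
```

Count of digits of 22168: 5

Answer: 5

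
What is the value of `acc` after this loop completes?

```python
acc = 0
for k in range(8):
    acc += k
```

Sum of 0 to 7 = 28
`acc` takes the values: 0 → 1 → 3 → 6 → 10 → 15 → 21 → 28

Answer: 28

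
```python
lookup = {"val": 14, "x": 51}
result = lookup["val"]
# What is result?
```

Trace:
`lookup = {"val": 14, "x": 51}` → lookup = {'val': 14, 'x': 51}
`result = lookup["val"]` → result = 14
So result = 14

Answer: 14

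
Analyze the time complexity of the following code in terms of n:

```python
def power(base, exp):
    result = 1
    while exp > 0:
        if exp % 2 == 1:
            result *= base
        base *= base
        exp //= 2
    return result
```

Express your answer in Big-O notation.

This is Exponentiation by squaring. Time complexity: O(log n).

Answer: O(log n)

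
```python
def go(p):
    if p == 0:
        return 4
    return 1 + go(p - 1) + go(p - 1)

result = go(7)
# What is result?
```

go(p) = 1 + 2·go(p-1), go(0)=4. Closed form: (4+1)·2^7 - 1 = 639.

Answer: 639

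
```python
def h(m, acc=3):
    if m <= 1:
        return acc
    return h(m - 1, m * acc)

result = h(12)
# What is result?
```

Accumulator trace (n, acc): (12, 3) -> (11, 36) -> (10, 396) -> (9, 3960) -> (8, 35640) -> (7, 285120) -> (6, 1995840) -> (5, 11975040) -> (4, 59875200) -> (3, 239500800) -> (2, 718502400) -> (1, 1437004800) -> return 1437004800

Answer: 1437004800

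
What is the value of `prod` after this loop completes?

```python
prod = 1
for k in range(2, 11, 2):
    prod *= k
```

Product of even numbers 2 to 10
`prod` takes the values: 1 → 2 → 8 → 48 → 384 → 3840

Answer: 3840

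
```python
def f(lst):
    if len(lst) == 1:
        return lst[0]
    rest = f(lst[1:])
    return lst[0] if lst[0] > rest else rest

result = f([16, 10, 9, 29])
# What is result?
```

Recursive max over [16, 10, 9, 29] = 29

Answer: 29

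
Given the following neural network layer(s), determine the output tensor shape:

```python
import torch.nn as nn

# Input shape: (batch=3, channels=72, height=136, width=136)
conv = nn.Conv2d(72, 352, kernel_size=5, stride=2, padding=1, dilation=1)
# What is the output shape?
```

Input: (3, 72, 136, 136) -> Output: (3, 352, 67, 67)

Answer: (3, 352, 67, 67)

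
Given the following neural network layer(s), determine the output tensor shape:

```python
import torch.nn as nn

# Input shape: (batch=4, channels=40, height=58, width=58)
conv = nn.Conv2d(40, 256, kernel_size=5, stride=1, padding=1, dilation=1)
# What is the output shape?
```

Input: (4, 40, 58, 58) -> Output: (4, 256, 56, 56)

Answer: (4, 256, 56, 56)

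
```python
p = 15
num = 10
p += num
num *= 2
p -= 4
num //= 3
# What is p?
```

Trace:
`p = 15` → p = 15
`num = 10` → num = 10
`p += num` → p = 25
`num *= 2` → num = 20
`p -= 4` → p = 21
`num //= 3` → num = 6
So p = 21

Answer: 21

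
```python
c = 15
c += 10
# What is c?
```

Trace:
`c = 15` → c = 15
`c += 10` → c = 25
So c = 25

Answer: 25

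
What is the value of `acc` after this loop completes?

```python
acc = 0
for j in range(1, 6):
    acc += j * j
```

Sum of squares 1² to 5² = 55
`acc` takes the values: 0 → 1 → 5 → 14 → 30 → 55

Answer: 55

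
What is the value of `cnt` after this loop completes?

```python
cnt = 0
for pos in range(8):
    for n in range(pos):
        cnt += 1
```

Triangle number: 0+1+2+...+7
`cnt` takes the values: 0 → 1 → 2 → 3 → 4 → 5 → 6 → 7 → 8 → 9 → 10 → 11 → 12 → 13 → 14 → 15 → 16 → 17 → 18 → 19 → 20 → 21 → 22 → 23 → 24 → 25 → 26 → 27 → 28

Answer: 28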